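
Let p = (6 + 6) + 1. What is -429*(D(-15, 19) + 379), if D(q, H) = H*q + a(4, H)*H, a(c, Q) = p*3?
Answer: -358215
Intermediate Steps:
p = 13 (p = 12 + 1 = 13)
a(c, Q) = 39 (a(c, Q) = 13*3 = 39)
D(q, H) = 39*H + H*q (D(q, H) = H*q + 39*H = 39*H + H*q)
-429*(D(-15, 19) + 379) = -429*(19*(39 - 15) + 379) = -429*(19*24 + 379) = -429*(456 + 379) = -429*835 = -358215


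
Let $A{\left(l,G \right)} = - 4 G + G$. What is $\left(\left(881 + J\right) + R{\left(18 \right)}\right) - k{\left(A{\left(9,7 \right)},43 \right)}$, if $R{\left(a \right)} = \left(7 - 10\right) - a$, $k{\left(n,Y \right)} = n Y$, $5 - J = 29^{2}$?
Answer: $927$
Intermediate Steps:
$A{\left(l,G \right)} = - 3 G$
$J = -836$ ($J = 5 - 29^{2} = 5 - 841 = -836$)
$k{\left(n,Y \right)} = Y n$
$R{\left(a \right)} = -3 - a$
$\left(\left(881 + J\right) + R{\left(18 \right)}\right) - k{\left(A{\left(9,7 \right)},43 \right)} = \left(\left(881 - 836\right) - 21\right) - 43 \left(\left(-3\right) 7\right) = \left(45 - 21\right) - 43 \left(-21\right) = \left(45 - 21\right) - -903 = 24 + 903 = 927$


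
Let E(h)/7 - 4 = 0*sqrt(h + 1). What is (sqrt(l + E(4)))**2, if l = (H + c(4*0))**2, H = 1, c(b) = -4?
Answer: 37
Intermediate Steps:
E(h) = 28 (E(h) = 28 + 7*(0*sqrt(h + 1)) = 28 + 7*(0*sqrt(1 + h)) = 28 + 7*0 = 28 + 0 = 28)
l = 9 (l = (1 - 4)**2 = (-3)**2 = 9)
(sqrt(l + E(4)))**2 = (sqrt(9 + 28))**2 = (sqrt(37))**2 = 37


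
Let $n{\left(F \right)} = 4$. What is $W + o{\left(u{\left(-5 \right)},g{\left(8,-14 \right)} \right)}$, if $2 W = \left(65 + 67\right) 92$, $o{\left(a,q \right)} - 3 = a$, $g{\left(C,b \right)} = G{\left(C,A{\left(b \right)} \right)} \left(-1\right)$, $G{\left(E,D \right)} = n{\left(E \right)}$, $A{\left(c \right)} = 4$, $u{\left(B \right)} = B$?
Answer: $6070$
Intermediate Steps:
$G{\left(E,D \right)} = 4$
$g{\left(C,b \right)} = -4$ ($g{\left(C,b \right)} = 4 \left(-1\right) = -4$)
$o{\left(a,q \right)} = 3 + a$
$W = 6072$ ($W = \frac{\left(65 + 67\right) 92}{2} = \frac{132 \cdot 92}{2} = \frac{1}{2} \cdot 12144 = 6072$)
$W + o{\left(u{\left(-5 \right)},g{\left(8,-14 \right)} \right)} = 6072 + \left(3 - 5\right) = 6072 - 2 = 6070$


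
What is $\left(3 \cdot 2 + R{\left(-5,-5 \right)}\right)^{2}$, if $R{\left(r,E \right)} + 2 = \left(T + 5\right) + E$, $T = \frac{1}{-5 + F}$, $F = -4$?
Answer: $\frac{1225}{81} \approx 15.123$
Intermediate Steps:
$T = - \frac{1}{9}$ ($T = \frac{1}{-5 - 4} = \frac{1}{-9} = - \frac{1}{9} \approx -0.11111$)
$R{\left(r,E \right)} = \frac{26}{9} + E$ ($R{\left(r,E \right)} = -2 + \left(\left(- \frac{1}{9} + 5\right) + E\right) = -2 + \left(\frac{44}{9} + E\right) = \frac{26}{9} + E$)
$\left(3 \cdot 2 + R{\left(-5,-5 \right)}\right)^{2} = \left(3 \cdot 2 + \left(\frac{26}{9} - 5\right)\right)^{2} = \left(6 - \frac{19}{9}\right)^{2} = \left(\frac{35}{9}\right)^{2} = \frac{1225}{81}$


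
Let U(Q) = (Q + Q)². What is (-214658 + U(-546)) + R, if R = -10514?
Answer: 967292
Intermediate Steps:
U(Q) = 4*Q² (U(Q) = (2*Q)² = 4*Q²)
(-214658 + U(-546)) + R = (-214658 + 4*(-546)²) - 10514 = (-214658 + 4*298116) - 10514 = (-214658 + 1192464) - 10514 = 977806 - 10514 = 967292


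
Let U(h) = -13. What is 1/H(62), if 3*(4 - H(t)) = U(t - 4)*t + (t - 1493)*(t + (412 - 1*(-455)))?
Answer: 3/1330217 ≈ 2.2553e-6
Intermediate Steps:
H(t) = 4 + 13*t/3 - (-1493 + t)*(867 + t)/3 (H(t) = 4 - (-13*t + (t - 1493)*(t + (412 - 1*(-455))))/3 = 4 - (-13*t + (-1493 + t)*(t + (412 + 455)))/3 = 4 - (-13*t + (-1493 + t)*(t + 867))/3 = 4 - (-13*t + (-1493 + t)*(867 + t))/3 = 4 + (13*t/3 - (-1493 + t)*(867 + t)/3) = 4 + 13*t/3 - (-1493 + t)*(867 + t)/3)
1/H(62) = 1/(431481 + 213*62 - 1/3*62**2) = 1/(431481 + 13206 - 1/3*3844) = 1/(431481 + 13206 - 3844/3) = 1/(1330217/3) = 3/1330217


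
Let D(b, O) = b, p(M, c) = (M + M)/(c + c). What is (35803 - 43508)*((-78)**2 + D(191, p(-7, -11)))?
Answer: -48348875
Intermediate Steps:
p(M, c) = M/c (p(M, c) = (2*M)/((2*c)) = (2*M)*(1/(2*c)) = M/c)
(35803 - 43508)*((-78)**2 + D(191, p(-7, -11))) = (35803 - 43508)*((-78)**2 + 191) = -7705*(6084 + 191) = -7705*6275 = -48348875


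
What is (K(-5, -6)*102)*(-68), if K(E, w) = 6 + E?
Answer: -6936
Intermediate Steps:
(K(-5, -6)*102)*(-68) = ((6 - 5)*102)*(-68) = (1*102)*(-68) = 102*(-68) = -6936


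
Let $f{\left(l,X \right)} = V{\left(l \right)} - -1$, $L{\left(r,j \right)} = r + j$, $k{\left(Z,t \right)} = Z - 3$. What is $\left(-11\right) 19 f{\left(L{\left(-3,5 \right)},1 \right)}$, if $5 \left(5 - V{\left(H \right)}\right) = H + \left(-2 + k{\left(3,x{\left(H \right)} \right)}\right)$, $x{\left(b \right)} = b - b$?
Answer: $-1254$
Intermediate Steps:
$x{\left(b \right)} = 0$
$k{\left(Z,t \right)} = -3 + Z$ ($k{\left(Z,t \right)} = Z - 3 = -3 + Z$)
$V{\left(H \right)} = \frac{27}{5} - \frac{H}{5}$ ($V{\left(H \right)} = 5 - \frac{H + \left(-2 + \left(-3 + 3\right)\right)}{5} = 5 - \frac{H + \left(-2 + 0\right)}{5} = 5 - \frac{H - 2}{5} = 5 - \frac{-2 + H}{5} = 5 - \left(- \frac{2}{5} + \frac{H}{5}\right) = \frac{27}{5} - \frac{H}{5}$)
$L{\left(r,j \right)} = j + r$
$f{\left(l,X \right)} = \frac{32}{5} - \frac{l}{5}$ ($f{\left(l,X \right)} = \left(\frac{27}{5} - \frac{l}{5}\right) - -1 = \left(\frac{27}{5} - \frac{l}{5}\right) + 1 = \frac{32}{5} - \frac{l}{5}$)
$\left(-11\right) 19 f{\left(L{\left(-3,5 \right)},1 \right)} = \left(-11\right) 19 \left(\frac{32}{5} - \frac{5 - 3}{5}\right) = - 209 \left(\frac{32}{5} - \frac{2}{5}\right) = \left(-209\right) 6 = -1254$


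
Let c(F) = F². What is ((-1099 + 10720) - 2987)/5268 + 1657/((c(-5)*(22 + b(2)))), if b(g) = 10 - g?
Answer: 571024/164625 ≈ 3.4686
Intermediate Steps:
((-1099 + 10720) - 2987)/5268 + 1657/((c(-5)*(22 + b(2)))) = ((-1099 + 10720) - 2987)/5268 + 1657/(((-5)²*(22 + (10 - 1*2)))) = (9621 - 2987)*(1/5268) + 1657/((25*(22 + (10 - 2)))) = 6634*(1/5268) + 1657/((25*(22 + 8))) = 3317/2634 + 1657/((25*30)) = 3317/2634 + 1657/750 = 571024/164625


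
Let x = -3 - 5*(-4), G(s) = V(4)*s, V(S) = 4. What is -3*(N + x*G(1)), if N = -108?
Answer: 120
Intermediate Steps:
G(s) = 4*s
x = 17 (x = -3 + 20 = 17)
-3*(N + x*G(1)) = -3*(-108 + 17*(4*1)) = -3*(-108 + 17*4) = -3*(-108 + 68) = -3*(-40) = 120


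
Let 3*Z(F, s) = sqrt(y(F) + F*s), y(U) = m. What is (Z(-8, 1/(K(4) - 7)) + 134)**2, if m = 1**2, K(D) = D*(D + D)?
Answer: (2010 + sqrt(17))**2/225 ≈ 18030.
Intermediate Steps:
K(D) = 2*D**2 (K(D) = D*(2*D) = 2*D**2)
m = 1
y(U) = 1
Z(F, s) = sqrt(1 + F*s)/3
(Z(-8, 1/(K(4) - 7)) + 134)**2 = (sqrt(1 - 8/(2*4**2 - 7))/3 + 134)**2 = (sqrt(1 - 8/(2*16 - 7))/3 + 134)**2 = (sqrt(1 - 8/(32 - 7))/3 + 134)**2 = (sqrt(1 - 8/25)/3 + 134)**2 = (sqrt(17/25)/3 + 134)**2 = ((sqrt(17)/5)/3 + 134)**2 = (sqrt(17)/15 + 134)**2 = (134 + sqrt(17)/15)**2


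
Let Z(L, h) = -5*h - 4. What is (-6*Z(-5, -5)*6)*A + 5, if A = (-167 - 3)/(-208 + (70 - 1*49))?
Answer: -7505/11 ≈ -682.27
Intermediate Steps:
Z(L, h) = -4 - 5*h
A = 10/11 (A = -170/(-208 + (70 - 49)) = -170/(-208 + 21) = -170/(-187) = -170*(-1/187) = 10/11 ≈ 0.90909)
(-6*Z(-5, -5)*6)*A + 5 = (-6*(-4 - 5*(-5))*6)*(10/11) + 5 = (-6*(-4 + 25)*6)*(10/11) + 5 = (-6*21*6)*(10/11) + 5 = -126*6*(10/11) + 5 = -756*10/11 + 5 = -7560/11 + 5 = -7505/11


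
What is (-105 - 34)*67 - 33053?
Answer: -42366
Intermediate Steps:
(-105 - 34)*67 - 33053 = -139*67 - 33053 = -9313 - 33053 = -42366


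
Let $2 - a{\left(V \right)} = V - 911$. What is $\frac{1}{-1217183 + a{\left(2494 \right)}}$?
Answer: $- \frac{1}{1218764} \approx -8.205 \cdot 10^{-7}$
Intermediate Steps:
$a{\left(V \right)} = 913 - V$ ($a{\left(V \right)} = 2 - \left(V - 911\right) = 2 - \left(-911 + V\right) = 913 - V$)
$\frac{1}{-1217183 + a{\left(2494 \right)}} = \frac{1}{-1217183 + \left(913 - 2494\right)} = \frac{1}{-1217183 - 1581} = \frac{1}{-1218764} = - \frac{1}{1218764}$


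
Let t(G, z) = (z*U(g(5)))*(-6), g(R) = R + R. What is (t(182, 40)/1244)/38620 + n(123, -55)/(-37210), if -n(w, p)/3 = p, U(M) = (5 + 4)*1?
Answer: -20018787/4469226122 ≈ -0.0044793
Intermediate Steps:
g(R) = 2*R
U(M) = 9 (U(M) = 9*1 = 9)
n(w, p) = -3*p
t(G, z) = -54*z (t(G, z) = (z*9)*(-6) = (9*z)*(-6) = -54*z)
(t(182, 40)/1244)/38620 + n(123, -55)/(-37210) = (-54*40/1244)/38620 - 3*(-55)/(-37210) = -2160*1/1244*(1/38620) + 165*(-1/37210) = -540/311*1/38620 - 33/7442 = -27/600541 - 33/7442 = -20018787/4469226122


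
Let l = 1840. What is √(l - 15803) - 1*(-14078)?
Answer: 14078 + I*√13963 ≈ 14078.0 + 118.17*I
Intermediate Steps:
√(l - 15803) - 1*(-14078) = √(1840 - 15803) - 1*(-14078) = √(-13963) + 14078 = I*√13963 + 14078 = 14078 + I*√13963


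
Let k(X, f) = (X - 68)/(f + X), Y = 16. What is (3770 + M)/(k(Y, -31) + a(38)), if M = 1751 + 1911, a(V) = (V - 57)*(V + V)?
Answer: -13935/2701 ≈ -5.1592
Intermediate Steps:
a(V) = 2*V*(-57 + V) (a(V) = (-57 + V)*(2*V) = 2*V*(-57 + V))
k(X, f) = (-68 + X)/(X + f)
M = 3662
(3770 + M)/(k(Y, -31) + a(38)) = (3770 + 3662)/((-68 + 16)/(16 - 31) + 2*38*(-57 + 38)) = 7432/(-52/(-15) + 2*38*(-19)) = 7432/(-1/15*(-52) - 1444) = 7432/(52/15 - 1444) = 7432/(-21608/15) = 7432*(-15/21608) = -13935/2701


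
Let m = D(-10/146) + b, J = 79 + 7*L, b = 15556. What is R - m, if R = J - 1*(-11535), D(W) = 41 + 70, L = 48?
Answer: -3717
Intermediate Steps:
J = 415 (J = 79 + 7*48 = 79 + 336 = 415)
D(W) = 111
R = 11950 (R = 415 - 1*(-11535) = 415 + 11535 = 11950)
m = 15667 (m = 111 + 15556 = 15667)
R - m = 11950 - 1*15667 = 11950 - 15667 = -3717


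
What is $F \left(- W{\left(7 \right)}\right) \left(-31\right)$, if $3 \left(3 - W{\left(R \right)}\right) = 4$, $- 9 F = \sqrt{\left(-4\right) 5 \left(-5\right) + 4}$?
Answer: $- \frac{310 \sqrt{26}}{27} \approx -58.544$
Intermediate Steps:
$F = - \frac{2 \sqrt{26}}{9}$ ($F = - \frac{\sqrt{\left(-4\right) 5 \left(-5\right) + 4}}{9} = - \frac{\sqrt{\left(-20\right) \left(-5\right) + 4}}{9} = - \frac{\sqrt{100 + 4}}{9} = - \frac{\sqrt{104}}{9} = - \frac{2 \sqrt{26}}{9} \approx -1.1331$)
$W{\left(R \right)} = \frac{5}{3}$ ($W{\left(R \right)} = 3 - \frac{4}{3} = \frac{5}{3}$)
$F \left(- W{\left(7 \right)}\right) \left(-31\right) = - \frac{2 \sqrt{26}}{9} \left(\left(-1\right) \frac{5}{3}\right) \left(-31\right) = - \frac{2 \sqrt{26}}{9} \left(- \frac{5}{3}\right) \left(-31\right) = \frac{10 \sqrt{26}}{27} \left(-31\right) = - \frac{310 \sqrt{26}}{27}$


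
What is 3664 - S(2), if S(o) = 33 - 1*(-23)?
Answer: 3608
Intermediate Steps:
S(o) = 56 (S(o) = 33 + 23 = 56)
3664 - S(2) = 3664 - 1*56 = 3664 - 56 = 3608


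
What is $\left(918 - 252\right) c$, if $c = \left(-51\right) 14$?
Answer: $-475524$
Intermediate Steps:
$c = -714$
$\left(918 - 252\right) c = \left(918 - 252\right) \left(-714\right) = 666 \left(-714\right) = -475524$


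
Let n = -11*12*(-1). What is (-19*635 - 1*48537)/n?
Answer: -30301/66 ≈ -459.11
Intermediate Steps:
n = 132 (n = -132*(-1) = 132)
(-19*635 - 1*48537)/n = (-19*635 - 1*48537)/132 = (-12065 - 48537)*(1/132) = -60602*1/132 = -30301/66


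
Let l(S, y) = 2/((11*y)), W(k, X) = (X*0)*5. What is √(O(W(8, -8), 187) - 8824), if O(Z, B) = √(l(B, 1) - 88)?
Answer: √(-1067704 + 11*I*√10626)/11 ≈ 0.04988 + 93.936*I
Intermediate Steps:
W(k, X) = 0 (W(k, X) = 0*5 = 0)
l(S, y) = 2/(11*y) (l(S, y) = 2*(1/(11*y)) = 2/(11*y))
O(Z, B) = I*√10626/11 (O(Z, B) = √((2/11)/1 - 88) = √((2/11)*1 - 88) = √(2/11 - 88) = √(-966/11) = I*√10626/11)
√(O(W(8, -8), 187) - 8824) = √(I*√10626/11 - 8824) = √(-8824 + I*√10626/11)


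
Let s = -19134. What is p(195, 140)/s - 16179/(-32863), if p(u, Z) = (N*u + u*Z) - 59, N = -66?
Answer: -162705187/628800642 ≈ -0.25875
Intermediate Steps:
p(u, Z) = -59 - 66*u + Z*u (p(u, Z) = (-66*u + u*Z) - 59 = (-66*u + Z*u) - 59 = -59 - 66*u + Z*u)
p(195, 140)/s - 16179/(-32863) = (-59 - 66*195 + 140*195)/(-19134) - 16179/(-32863) = (-59 - 12870 + 27300)*(-1/19134) - 16179*(-1/32863) = 14371*(-1/19134) + 16179/32863 = -14371/19134 + 16179/32863 = -162705187/628800642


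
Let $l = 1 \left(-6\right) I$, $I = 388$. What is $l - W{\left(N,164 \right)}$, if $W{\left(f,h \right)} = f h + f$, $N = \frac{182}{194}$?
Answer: $- \frac{240831}{97} \approx -2482.8$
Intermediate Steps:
$N = \frac{91}{97}$ ($N = 182 \cdot \frac{1}{194} = \frac{91}{97} \approx 0.93814$)
$l = -2328$ ($l = 1 \left(-6\right) 388 = \left(-6\right) 388 = -2328$)
$W{\left(f,h \right)} = f + f h$
$l - W{\left(N,164 \right)} = -2328 - \frac{91 \left(1 + 164\right)}{97} = -2328 - \frac{91}{97} \cdot 165 = -2328 - \frac{15015}{97} = - \frac{240831}{97}$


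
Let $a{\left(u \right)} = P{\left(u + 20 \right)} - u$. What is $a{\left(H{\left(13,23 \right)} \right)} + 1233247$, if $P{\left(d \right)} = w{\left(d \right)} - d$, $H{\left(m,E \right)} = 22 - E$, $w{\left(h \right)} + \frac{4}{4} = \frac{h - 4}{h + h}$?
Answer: $\frac{46862679}{38} \approx 1.2332 \cdot 10^{6}$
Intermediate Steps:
$w{\left(h \right)} = -1 + \frac{-4 + h}{2 h}$ ($w{\left(h \right)} = -1 + \frac{h - 4}{h + h} = -1 + \frac{-4 + h}{2 h}$)
$P{\left(d \right)} = - d + \frac{-4 - d}{2 d}$ ($P{\left(d \right)} = \frac{-4 - d}{2 d} - d = - d + \frac{-4 - d}{2 d}$)
$a{\left(u \right)} = - \frac{41}{2} - 2 u - \frac{2}{20 + u}$ ($a{\left(u \right)} = \left(- \frac{1}{2} - \left(u + 20\right) - \frac{2}{u + 20}\right) - u = \left(- \frac{1}{2} - \left(20 + u\right) - \frac{2}{20 + u}\right) - u = \left(- \frac{41}{2} - u - \frac{2}{20 + u}\right) - u = - \frac{41}{2} - 2 u - \frac{2}{20 + u}$)
$a{\left(H{\left(13,23 \right)} \right)} + 1233247 = \frac{-824 - 121 \left(22 - 23\right) - 4 \left(22 - 23\right)^{2}}{2 \left(20 + \left(22 - 23\right)\right)} + 1233247 = \frac{-824 - -121 - 4 \left(-1\right)^{2}}{2 \left(20 - 1\right)} + 1233247 = \frac{-824 + 121 - 4}{2 \cdot 19} + 1233247 = \frac{1}{2} \cdot \frac{1}{19} \left(-824 + 121 - 4\right) + 1233247 = \frac{1}{2} \cdot \frac{1}{19} \left(-707\right) + 1233247 = - \frac{707}{38} + 1233247 = \frac{46862679}{38}$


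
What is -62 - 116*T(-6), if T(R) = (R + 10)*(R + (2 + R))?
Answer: 4578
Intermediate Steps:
T(R) = (2 + 2*R)*(10 + R) (T(R) = (10 + R)*(2 + 2*R) = (2 + 2*R)*(10 + R))
-62 - 116*T(-6) = -62 - 116*(20 + 2*(-6)**2 + 22*(-6)) = -62 - 116*(20 + 2*36 - 132) = -62 - 116*(20 + 72 - 132) = -62 - 116*(-40) = -62 + 4640 = 4578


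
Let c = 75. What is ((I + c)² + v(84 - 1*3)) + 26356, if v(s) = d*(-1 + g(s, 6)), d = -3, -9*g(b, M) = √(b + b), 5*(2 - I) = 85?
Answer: 29959 + 3*√2 ≈ 29963.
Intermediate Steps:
I = -15 (I = 2 - ⅕*85 = 2 - 17 = -15)
g(b, M) = -√2*√b/9 (g(b, M) = -√(b + b)/9 = -√2*√b/9)
v(s) = 3 + √2*√s/3 (v(s) = -3*(-1 - √2*√s/9) = 3 + √2*√s/3)
((I + c)² + v(84 - 1*3)) + 26356 = ((-15 + 75)² + (3 + √2*√(84 - 1*3)/3)) + 26356 = (60² + (3 + √2*√(84 - 3)/3)) + 26356 = (3600 + (3 + √2*√81/3)) + 26356 = (3600 + (3 + (⅓)*√2*9)) + 26356 = (3600 + (3 + 3*√2)) + 26356 = (3603 + 3*√2) + 26356 = 29959 + 3*√2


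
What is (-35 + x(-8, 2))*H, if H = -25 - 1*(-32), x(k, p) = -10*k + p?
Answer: 329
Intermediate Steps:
x(k, p) = p - 10*k
H = 7 (H = -25 + 32 = 7)
(-35 + x(-8, 2))*H = (-35 + (2 - 10*(-8)))*7 = (-35 + (2 + 80))*7 = (-35 + 82)*7 = 47*7 = 329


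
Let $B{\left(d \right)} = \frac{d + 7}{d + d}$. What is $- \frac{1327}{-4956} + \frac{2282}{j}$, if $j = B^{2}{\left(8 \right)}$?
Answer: $\frac{965184709}{371700} \approx 2596.7$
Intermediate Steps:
$B{\left(d \right)} = \frac{7 + d}{2 d}$
$j = \frac{225}{256}$ ($j = \left(\frac{7 + 8}{2 \cdot 8}\right)^{2} = \left(\frac{1}{2} \cdot \frac{1}{8} \cdot 15\right)^{2} = \left(\frac{15}{16}\right)^{2} = \frac{225}{256} \approx 0.87891$)
$- \frac{1327}{-4956} + \frac{2282}{j} = - \frac{1327}{-4956} + \frac{2282}{\frac{225}{256}} = \left(-1327\right) \left(- \frac{1}{4956}\right) + 2282 \cdot \frac{256}{225} = \frac{1327}{4956} + \frac{584192}{225} = \frac{965184709}{371700}$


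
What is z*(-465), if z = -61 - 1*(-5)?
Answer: 26040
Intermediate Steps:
z = -56 (z = -61 + 5 = -56)
z*(-465) = -56*(-465) = 26040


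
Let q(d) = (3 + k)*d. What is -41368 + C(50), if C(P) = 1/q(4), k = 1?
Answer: -661887/16 ≈ -41368.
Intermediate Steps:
q(d) = 4*d (q(d) = (3 + 1)*d = 4*d)
C(P) = 1/16 (C(P) = 1/(4*4) = 1/16)
-41368 + C(50) = -41368 + 1/16 = -661887/16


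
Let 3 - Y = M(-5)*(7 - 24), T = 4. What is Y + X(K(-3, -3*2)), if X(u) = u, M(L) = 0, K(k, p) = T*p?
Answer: -21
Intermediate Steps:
K(k, p) = 4*p
Y = 3 (Y = 3 - 0*(7 - 24) = 3 - 0*(-17) = 3 - 1*0 = 3 + 0 = 3)
Y + X(K(-3, -3*2)) = 3 + 4*(-3*2) = 3 + 4*(-6) = 3 - 24 = -21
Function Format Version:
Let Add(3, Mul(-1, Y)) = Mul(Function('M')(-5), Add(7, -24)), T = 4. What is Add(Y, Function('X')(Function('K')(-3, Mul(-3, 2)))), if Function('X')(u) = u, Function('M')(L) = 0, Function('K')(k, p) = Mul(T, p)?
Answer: -21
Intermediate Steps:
Function('K')(k, p) = Mul(4, p)
Y = 3 (Y = Add(3, Mul(-1, Mul(0, Add(7, -24)))) = Add(3, Mul(-1, Mul(0, -17))) = Add(3, Mul(-1, 0)) = Add(3, 0) = 3)
Add(Y, Function('X')(Function('K')(-3, Mul(-3, 2)))) = Add(3, Mul(4, Mul(-3, 2))) = Add(3, Mul(4, -6)) = Add(3, -24) = -21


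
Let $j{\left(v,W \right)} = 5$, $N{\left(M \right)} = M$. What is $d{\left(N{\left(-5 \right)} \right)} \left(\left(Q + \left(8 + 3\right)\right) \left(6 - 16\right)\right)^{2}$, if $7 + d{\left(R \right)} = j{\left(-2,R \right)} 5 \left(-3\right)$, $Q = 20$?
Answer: $-7880200$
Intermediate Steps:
$d{\left(R \right)} = -82$ ($d{\left(R \right)} = -7 + 5 \cdot 5 \left(-3\right) = -7 + 25 \left(-3\right) = -7 - 75 = -82$)
$d{\left(N{\left(-5 \right)} \right)} \left(\left(Q + \left(8 + 3\right)\right) \left(6 - 16\right)\right)^{2} = - 82 \left(\left(20 + \left(8 + 3\right)\right) \left(6 - 16\right)\right)^{2} = - 82 \left(\left(20 + 11\right) \left(-10\right)\right)^{2} = - 82 \left(31 \left(-10\right)\right)^{2} = - 82 \left(-310\right)^{2} = \left(-82\right) 96100 = -7880200$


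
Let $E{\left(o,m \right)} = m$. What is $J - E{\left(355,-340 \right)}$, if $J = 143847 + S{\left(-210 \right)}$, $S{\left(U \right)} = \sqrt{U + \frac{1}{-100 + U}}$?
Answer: $144187 + \frac{i \sqrt{20181310}}{310} \approx 1.4419 \cdot 10^{5} + 14.491 i$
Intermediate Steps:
$J = 143847 + \frac{i \sqrt{20181310}}{310}$ ($J = 143847 + \sqrt{\frac{1 - 210 \left(-100 - 210\right)}{-100 - 210}} = 143847 + \sqrt{\frac{1 - -65100}{-310}} = 143847 + \sqrt{- \frac{1 + 65100}{310}} = 143847 + \sqrt{\left(- \frac{1}{310}\right) 65101} = 143847 + \sqrt{- \frac{65101}{310}} = 143847 + \frac{i \sqrt{20181310}}{310} \approx 1.4385 \cdot 10^{5} + 14.491 i$)
$J - E{\left(355,-340 \right)} = \left(143847 + \frac{i \sqrt{20181310}}{310}\right) - -340 = \left(143847 + \frac{i \sqrt{20181310}}{310}\right) + 340 = 144187 + \frac{i \sqrt{20181310}}{310}$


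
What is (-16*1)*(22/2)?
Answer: -176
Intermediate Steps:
(-16*1)*(22/2) = -352/2 = -16*11 = -176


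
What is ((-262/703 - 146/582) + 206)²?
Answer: 1765216277583529/41850112329 ≈ 42180.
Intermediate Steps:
((-262/703 - 146/582) + 206)² = ((-262*1/703 - 146*1/582) + 206)² = ((-262/703 - 73/291) + 206)² = (-127561/204573 + 206)² = (42014477/204573)² = 1765216277583529/41850112329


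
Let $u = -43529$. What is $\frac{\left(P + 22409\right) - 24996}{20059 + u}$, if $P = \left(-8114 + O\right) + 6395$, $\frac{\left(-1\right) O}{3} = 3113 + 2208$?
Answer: $\frac{20269}{23470} \approx 0.86361$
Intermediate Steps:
$O = -15963$ ($O = - 3 \left(3113 + 2208\right) = \left(-3\right) 5321 = -15963$)
$P = -17682$ ($P = \left(-8114 - 15963\right) + 6395 = -24077 + 6395 = -17682$)
$\frac{\left(P + 22409\right) - 24996}{20059 + u} = \frac{\left(-17682 + 22409\right) - 24996}{20059 - 43529} = \frac{4727 - 24996}{-23470} = \left(-20269\right) \left(- \frac{1}{23470}\right) = \frac{20269}{23470}$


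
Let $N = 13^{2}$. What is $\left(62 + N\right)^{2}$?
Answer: $53361$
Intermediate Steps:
$N = 169$
$\left(62 + N\right)^{2} = \left(62 + 169\right)^{2} = 231^{2} = 53361$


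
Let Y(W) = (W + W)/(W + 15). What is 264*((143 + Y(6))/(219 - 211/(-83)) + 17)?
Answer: 149924742/32179 ≈ 4659.1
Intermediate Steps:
Y(W) = 2*W/(15 + W) (Y(W) = (2*W)/(15 + W) = 2*W/(15 + W))
264*((143 + Y(6))/(219 - 211/(-83)) + 17) = 264*((143 + 2*6/(15 + 6))/(219 - 211/(-83)) + 17) = 264*((143 + 2*6/21)/(219 - 211*(-1/83)) + 17) = 264*((143 + 2*6*(1/21))/(219 + 211/83) + 17) = 264*((143 + 4/7)/(18388/83) + 17) = 264*((1005/7)*(83/18388) + 17) = 264*(83415/128716 + 17) = 264*(2271587/128716) = 149924742/32179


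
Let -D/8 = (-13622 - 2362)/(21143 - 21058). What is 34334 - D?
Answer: 2790518/85 ≈ 32830.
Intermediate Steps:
D = 127872/85 (D = -8*(-13622 - 2362)/(21143 - 21058) = -(-127872)/85 = -8*(-15984/85) = 127872/85 ≈ 1504.4)
34334 - D = 34334 - 1*127872/85 = 34334 - 127872/85 = 2790518/85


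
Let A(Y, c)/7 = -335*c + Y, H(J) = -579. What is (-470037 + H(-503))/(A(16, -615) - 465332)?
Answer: -470616/976955 ≈ -0.48172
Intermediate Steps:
A(Y, c) = -2345*c + 7*Y (A(Y, c) = 7*(-335*c + Y) = 7*(Y - 335*c) = -2345*c + 7*Y)
(-470037 + H(-503))/(A(16, -615) - 465332) = (-470037 - 579)/((-2345*(-615) + 7*16) - 465332) = -470616/((1442175 + 112) - 465332) = -470616/(1442287 - 465332) = -470616/976955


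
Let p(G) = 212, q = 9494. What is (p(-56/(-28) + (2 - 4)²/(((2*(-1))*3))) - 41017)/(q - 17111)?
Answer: 40805/7617 ≈ 5.3571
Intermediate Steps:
(p(-56/(-28) + (2 - 4)²/(((2*(-1))*3))) - 41017)/(q - 17111) = (212 - 41017)/(9494 - 17111) = -40805/(-7617) = -40805*(-1/7617) = 40805/7617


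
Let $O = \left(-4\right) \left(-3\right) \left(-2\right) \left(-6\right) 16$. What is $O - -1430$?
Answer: $3734$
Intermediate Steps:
$O = 2304$ ($O = 12 \left(-2\right) \left(-6\right) 16 = \left(-24\right) \left(-6\right) 16 = 144 \cdot 16 = 2304$)
$O - -1430 = 2304 - -1430 = 2304 + 1430 = 3734$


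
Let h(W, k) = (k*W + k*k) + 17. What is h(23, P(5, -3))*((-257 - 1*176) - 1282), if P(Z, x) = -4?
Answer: 101185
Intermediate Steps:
h(W, k) = 17 + k² + W*k (h(W, k) = (W*k + k²) + 17 = (k² + W*k) + 17 = 17 + k² + W*k)
h(23, P(5, -3))*((-257 - 1*176) - 1282) = (17 + (-4)² + 23*(-4))*((-257 - 1*176) - 1282) = (17 + 16 - 92)*((-257 - 176) - 1282) = -59*(-433 - 1282) = -59*(-1715) = 101185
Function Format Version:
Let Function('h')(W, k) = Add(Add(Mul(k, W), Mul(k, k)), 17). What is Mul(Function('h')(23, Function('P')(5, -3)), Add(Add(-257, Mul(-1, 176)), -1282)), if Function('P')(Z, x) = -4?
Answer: 101185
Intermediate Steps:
Function('h')(W, k) = Add(17, Pow(k, 2), Mul(W, k)) (Function('h')(W, k) = Add(Add(Mul(W, k), Pow(k, 2)), 17) = Add(Add(Pow(k, 2), Mul(W, k)), 17) = Add(17, Pow(k, 2), Mul(W, k)))
Mul(Function('h')(23, Function('P')(5, -3)), Add(Add(-257, Mul(-1, 176)), -1282)) = Mul(Add(17, Pow(-4, 2), Mul(23, -4)), Add(Add(-257, Mul(-1, 176)), -1282)) = Mul(Add(17, 16, -92), Add(Add(-257, -176), -1282)) = Mul(-59, Add(-433, -1282)) = Mul(-59, -1715) = 101185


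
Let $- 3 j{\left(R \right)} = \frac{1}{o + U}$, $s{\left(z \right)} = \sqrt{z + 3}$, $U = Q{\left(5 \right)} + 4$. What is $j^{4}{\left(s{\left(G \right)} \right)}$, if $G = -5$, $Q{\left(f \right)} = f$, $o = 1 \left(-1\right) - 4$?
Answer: $\frac{1}{20736} \approx 4.8225 \cdot 10^{-5}$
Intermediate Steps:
$o = -5$ ($o = -1 - 4 = -5$)
$U = 9$ ($U = 5 + 4 = 9$)
$s{\left(z \right)} = \sqrt{3 + z}$
$j{\left(R \right)} = - \frac{1}{12}$ ($j{\left(R \right)} = - \frac{1}{3 \left(-5 + 9\right)} = - \frac{1}{3 \cdot 4} = \left(- \frac{1}{3}\right) \frac{1}{4} = - \frac{1}{12}$)
$j^{4}{\left(s{\left(G \right)} \right)} = \left(- \frac{1}{12}\right)^{4} = \frac{1}{20736}$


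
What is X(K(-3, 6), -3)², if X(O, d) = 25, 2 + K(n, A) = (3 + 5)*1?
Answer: 625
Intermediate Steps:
K(n, A) = 6 (K(n, A) = -2 + (3 + 5)*1 = -2 + 8*1 = -2 + 8 = 6)
X(K(-3, 6), -3)² = 25² = 625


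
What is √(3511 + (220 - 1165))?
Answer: √2566 ≈ 50.656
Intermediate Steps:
√(3511 + (220 - 1165)) = √(3511 - 945) = √2566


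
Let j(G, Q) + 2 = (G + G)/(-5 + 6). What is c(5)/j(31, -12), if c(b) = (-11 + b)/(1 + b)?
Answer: -1/60 ≈ -0.016667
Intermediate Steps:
j(G, Q) = -2 + 2*G (j(G, Q) = -2 + (G + G)/(-5 + 6) = -2 + (2*G)/1 = -2 + (2*G)*1 = -2 + 2*G)
c(b) = (-11 + b)/(1 + b)
c(5)/j(31, -12) = ((-11 + 5)/(1 + 5))/(-2 + 2*31) = (-6/6)/(-2 + 62) = ((⅙)*(-6))/60 = -1*1/60 = -1/60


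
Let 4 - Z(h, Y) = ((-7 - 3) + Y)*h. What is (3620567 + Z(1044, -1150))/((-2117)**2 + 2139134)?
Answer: 1610537/2206941 ≈ 0.72976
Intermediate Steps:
Z(h, Y) = 4 - h*(-10 + Y) (Z(h, Y) = 4 - ((-7 - 3) + Y)*h = 4 - (-10 + Y)*h = 4 - h*(-10 + Y))
(3620567 + Z(1044, -1150))/((-2117)**2 + 2139134) = (3620567 + (4 + 10*1044 - 1*(-1150)*1044))/((-2117)**2 + 2139134) = (3620567 + (4 + 10440 + 1200600))/(4481689 + 2139134) = (3620567 + 1211044)/6620823 = 4831611*(1/6620823) = 1610537/2206941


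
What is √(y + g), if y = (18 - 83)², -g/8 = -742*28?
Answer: 3*√18937 ≈ 412.84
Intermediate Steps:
g = 166208 (g = -(-5936)*28 = -8*(-20776) = 166208)
y = 4225 (y = (-65)² = 4225)
√(y + g) = √(4225 + 166208) = √170433 = 3*√18937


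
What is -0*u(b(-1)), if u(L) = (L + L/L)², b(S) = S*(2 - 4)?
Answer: 0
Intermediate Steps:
b(S) = -2*S (b(S) = S*(-2) = -2*S)
u(L) = (1 + L)² (u(L) = (L + 1)² = (1 + L)²)
-0*u(b(-1)) = -0*(1 - 2*(-1))² = -0*(1 + 2)² = -0*3² = -0*9 = -220*0 = 0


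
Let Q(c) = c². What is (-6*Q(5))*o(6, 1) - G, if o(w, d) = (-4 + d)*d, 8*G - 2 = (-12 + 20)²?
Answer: 1767/4 ≈ 441.75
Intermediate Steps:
G = 33/4 (G = ¼ + (-12 + 20)²/8 = ¼ + (⅛)*8² = ¼ + (⅛)*64 = ¼ + 8 = 33/4 ≈ 8.2500)
o(w, d) = d*(-4 + d)
(-6*Q(5))*o(6, 1) - G = (-6*5²)*(1*(-4 + 1)) - 1*33/4 = (-6*25)*(1*(-3)) - 33/4 = -150*(-3) - 33/4 = 450 - 33/4 = 1767/4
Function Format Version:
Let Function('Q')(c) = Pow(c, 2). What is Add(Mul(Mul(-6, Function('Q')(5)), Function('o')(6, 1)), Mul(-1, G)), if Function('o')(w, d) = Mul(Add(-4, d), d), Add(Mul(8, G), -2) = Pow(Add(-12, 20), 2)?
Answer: Rational(1767, 4) ≈ 441.75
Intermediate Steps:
G = Rational(33, 4) (G = Add(Rational(1, 4), Mul(Rational(1, 8), Pow(Add(-12, 20), 2))) = Add(Rational(1, 4), Mul(Rational(1, 8), Pow(8, 2))) = Add(Rational(1, 4), Mul(Rational(1, 8), 64)) = Add(Rational(1, 4), 8) = Rational(33, 4) ≈ 8.2500)
Function('o')(w, d) = Mul(d, Add(-4, d))
Add(Mul(Mul(-6, Function('Q')(5)), Function('o')(6, 1)), Mul(-1, G)) = Add(Mul(Mul(-6, Pow(5, 2)), Mul(1, Add(-4, 1))), Mul(-1, Rational(33, 4))) = Add(Mul(Mul(-6, 25), Mul(1, -3)), Rational(-33, 4)) = Add(Mul(-150, -3), Rational(-33, 4)) = Add(450, Rational(-33, 4)) = Rational(1767, 4)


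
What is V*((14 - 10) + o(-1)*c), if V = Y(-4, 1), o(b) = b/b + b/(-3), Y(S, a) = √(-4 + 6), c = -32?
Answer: -116*√2/3 ≈ -54.683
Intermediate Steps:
Y(S, a) = √2
o(b) = 1 - b/3 (o(b) = 1 + b*(-⅓) = 1 - b/3)
V = √2 ≈ 1.4142
V*((14 - 10) + o(-1)*c) = √2*((14 - 10) + (1 - ⅓*(-1))*(-32)) = √2*(4 + (1 + ⅓)*(-32)) = √2*(4 + (4/3)*(-32)) = √2*(4 - 128/3) = √2*(-116/3) = -116*√2/3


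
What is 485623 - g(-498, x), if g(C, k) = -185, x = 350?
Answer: 485808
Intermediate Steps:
485623 - g(-498, x) = 485623 - 1*(-185) = 485623 + 185 = 485808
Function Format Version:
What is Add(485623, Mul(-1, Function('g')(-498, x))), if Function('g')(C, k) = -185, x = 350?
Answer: 485808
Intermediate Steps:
Add(485623, Mul(-1, Function('g')(-498, x))) = Add(485623, Mul(-1, -185)) = Add(485623, 185) = 485808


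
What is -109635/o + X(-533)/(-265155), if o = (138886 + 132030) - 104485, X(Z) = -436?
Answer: -9665901503/14710003935 ≈ -0.65710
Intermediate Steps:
o = 166431 (o = 270916 - 104485 = 166431)
-109635/o + X(-533)/(-265155) = -109635/166431 - 436/(-265155) = -109635*1/166431 - 436*(-1/265155) = -36545/55477 + 436/265155 = -9665901503/14710003935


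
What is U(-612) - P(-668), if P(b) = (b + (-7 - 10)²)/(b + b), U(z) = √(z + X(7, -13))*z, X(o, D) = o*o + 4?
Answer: -379/1336 - 612*I*√559 ≈ -0.28368 - 14470.0*I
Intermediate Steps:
X(o, D) = 4 + o² (X(o, D) = o² + 4 = 4 + o²)
U(z) = z*√(53 + z) (U(z) = √(z + (4 + 7²))*z = √(z + (4 + 49))*z = √(z + 53)*z = √(53 + z)*z = z*√(53 + z))
P(b) = (289 + b)/(2*b) (P(b) = (b + (-17)²)/((2*b)) = (b + 289)*(1/(2*b)) = (289 + b)*(1/(2*b)) = (289 + b)/(2*b))
U(-612) - P(-668) = -612*√(53 - 612) - (289 - 668)/(2*(-668)) = -612*I*√559 - (-1)*(-379)/(2*668) = -612*I*√559 - 1*379/1336 = -612*I*√559 - 379/1336 = -379/1336 - 612*I*√559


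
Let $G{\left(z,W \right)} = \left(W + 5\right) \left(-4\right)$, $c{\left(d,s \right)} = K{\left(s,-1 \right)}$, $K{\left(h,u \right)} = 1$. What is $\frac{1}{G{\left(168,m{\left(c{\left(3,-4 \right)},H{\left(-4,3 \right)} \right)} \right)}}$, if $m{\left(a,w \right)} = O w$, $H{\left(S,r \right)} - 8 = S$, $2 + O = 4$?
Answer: $- \frac{1}{52} \approx -0.019231$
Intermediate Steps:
$O = 2$ ($O = -2 + 4 = 2$)
$c{\left(d,s \right)} = 1$
$H{\left(S,r \right)} = 8 + S$
$m{\left(a,w \right)} = 2 w$
$G{\left(z,W \right)} = -20 - 4 W$ ($G{\left(z,W \right)} = \left(5 + W\right) \left(-4\right) = -20 - 4 W$)
$\frac{1}{G{\left(168,m{\left(c{\left(3,-4 \right)},H{\left(-4,3 \right)} \right)} \right)}} = \frac{1}{-20 - 4 \cdot 2 \left(8 - 4\right)} = \frac{1}{-20 - 4 \cdot 2 \cdot 4} = \frac{1}{-20 - 32} = \frac{1}{-52} = - \frac{1}{52}$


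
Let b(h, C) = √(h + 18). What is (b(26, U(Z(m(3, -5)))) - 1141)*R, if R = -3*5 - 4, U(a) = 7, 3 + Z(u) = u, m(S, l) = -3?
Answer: 21679 - 38*√11 ≈ 21553.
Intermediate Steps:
Z(u) = -3 + u
b(h, C) = √(18 + h)
R = -19 (R = -15 - 4 = -19)
(b(26, U(Z(m(3, -5)))) - 1141)*R = (√(18 + 26) - 1141)*(-19) = (√44 - 1141)*(-19) = (2*√11 - 1141)*(-19) = (-1141 + 2*√11)*(-19) = 21679 - 38*√11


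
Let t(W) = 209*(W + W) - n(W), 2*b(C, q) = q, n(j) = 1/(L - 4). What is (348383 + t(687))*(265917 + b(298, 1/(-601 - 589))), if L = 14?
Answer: 574611072352493/3400 ≈ 1.6900e+11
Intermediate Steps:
n(j) = ⅒ (n(j) = 1/(14 - 4) = 1/10 = ⅒)
b(C, q) = q/2
t(W) = -⅒ + 418*W (t(W) = 209*(W + W) - 1*⅒ = 209*(2*W) - ⅒ = 418*W - ⅒ = -⅒ + 418*W)
(348383 + t(687))*(265917 + b(298, 1/(-601 - 589))) = (348383 + (-⅒ + 418*687))*(265917 + 1/(2*(-601 - 589))) = (348383 + (-⅒ + 287166))*(265917 + (½)/(-1190)) = (348383 + 2871659/10)*(265917 + (½)*(-1/1190)) = 6355489*(265917 - 1/2380)/10 = (6355489/10)*(632882459/2380) = 574611072352493/3400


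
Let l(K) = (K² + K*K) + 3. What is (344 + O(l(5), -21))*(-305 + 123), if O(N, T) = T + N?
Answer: -68432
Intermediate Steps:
l(K) = 3 + 2*K² (l(K) = (K² + K²) + 3 = 2*K² + 3 = 3 + 2*K²)
O(N, T) = N + T
(344 + O(l(5), -21))*(-305 + 123) = (344 + ((3 + 2*5²) - 21))*(-305 + 123) = (344 + ((3 + 2*25) - 21))*(-182) = (344 + ((3 + 50) - 21))*(-182) = (344 + (53 - 21))*(-182) = (344 + 32)*(-182) = 376*(-182) = -68432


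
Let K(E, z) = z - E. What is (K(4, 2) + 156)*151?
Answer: 23254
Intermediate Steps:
(K(4, 2) + 156)*151 = ((2 - 1*4) + 156)*151 = ((2 - 4) + 156)*151 = (-2 + 156)*151 = 154*151 = 23254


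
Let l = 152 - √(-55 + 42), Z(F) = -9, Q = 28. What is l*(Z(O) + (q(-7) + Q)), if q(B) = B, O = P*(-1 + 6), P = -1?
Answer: 1824 - 12*I*√13 ≈ 1824.0 - 43.267*I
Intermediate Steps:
O = -5 (O = -(-1 + 6) = -1*5 = -5)
l = 152 - I*√13 (l = 152 - √(-13) = 152 - I*√13 ≈ 152.0 - 3.6056*I)
l*(Z(O) + (q(-7) + Q)) = (152 - I*√13)*(-9 + (-7 + 28)) = (152 - I*√13)*(-9 + 21) = (152 - I*√13)*12 = 1824 - 12*I*√13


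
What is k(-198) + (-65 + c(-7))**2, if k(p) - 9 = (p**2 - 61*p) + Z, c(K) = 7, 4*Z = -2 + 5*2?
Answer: 54657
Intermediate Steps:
Z = 2 (Z = (-2 + 5*2)/4 = (-2 + 10)/4 = (1/4)*8 = 2)
k(p) = 11 + p**2 - 61*p (k(p) = 9 + ((p**2 - 61*p) + 2) = 9 + (2 + p**2 - 61*p) = 11 + p**2 - 61*p)
k(-198) + (-65 + c(-7))**2 = (11 + (-198)**2 - 61*(-198)) + (-65 + 7)**2 = (11 + 39204 + 12078) + (-58)**2 = 51293 + 3364 = 54657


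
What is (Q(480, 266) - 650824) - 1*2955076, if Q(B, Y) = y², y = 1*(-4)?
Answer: -3605884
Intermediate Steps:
y = -4
Q(B, Y) = 16 (Q(B, Y) = (-4)² = 16)
(Q(480, 266) - 650824) - 1*2955076 = (16 - 650824) - 1*2955076 = -650808 - 2955076 = -3605884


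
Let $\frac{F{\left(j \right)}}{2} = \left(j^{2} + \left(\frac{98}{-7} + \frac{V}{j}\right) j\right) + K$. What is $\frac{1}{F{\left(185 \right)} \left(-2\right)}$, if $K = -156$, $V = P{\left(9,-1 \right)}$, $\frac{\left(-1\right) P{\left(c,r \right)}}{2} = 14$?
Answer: $- \frac{1}{125804} \approx -7.9489 \cdot 10^{-6}$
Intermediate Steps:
$P{\left(c,r \right)} = -28$ ($P{\left(c,r \right)} = \left(-2\right) 14 = -28$)
$V = -28$
$F{\left(j \right)} = -312 + 2 j^{2} + 2 j \left(-14 - \frac{28}{j}\right)$ ($F{\left(j \right)} = 2 \left(\left(j^{2} + \left(\frac{98}{-7} - \frac{28}{j}\right) j\right) - 156\right) = 2 \left(\left(j^{2} + \left(98 \left(- \frac{1}{7}\right) - \frac{28}{j}\right) j\right) - 156\right) = 2 \left(\left(j^{2} + \left(-14 - \frac{28}{j}\right) j\right) - 156\right) = 2 \left(\left(j^{2} + j \left(-14 - \frac{28}{j}\right)\right) - 156\right) = 2 \left(-156 + j^{2} + j \left(-14 - \frac{28}{j}\right)\right) = -312 + 2 j^{2} + 2 j \left(-14 - \frac{28}{j}\right)$)
$\frac{1}{F{\left(185 \right)} \left(-2\right)} = \frac{1}{\left(-368 - 5180 + 2 \cdot 185^{2}\right) \left(-2\right)} = \frac{1}{\left(-368 - 5180 + 2 \cdot 34225\right) \left(-2\right)} = \frac{1}{\left(-368 - 5180 + 68450\right) \left(-2\right)} = \frac{1}{62902 \left(-2\right)} = \frac{1}{-125804} = - \frac{1}{125804}$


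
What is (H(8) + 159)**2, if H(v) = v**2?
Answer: 49729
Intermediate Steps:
(H(8) + 159)**2 = (8**2 + 159)**2 = (64 + 159)**2 = 223**2 = 49729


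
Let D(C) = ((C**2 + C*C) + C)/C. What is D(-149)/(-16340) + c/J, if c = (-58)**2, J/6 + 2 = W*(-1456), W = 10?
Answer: -7254569/356914620 ≈ -0.020326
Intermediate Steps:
J = -87372 (J = -12 + 6*(10*(-1456)) = -12 + 6*(-14560) = -12 - 87360 = -87372)
D(C) = (C + 2*C**2)/C (D(C) = ((C**2 + C**2) + C)/C = (2*C**2 + C)/C = (C + 2*C**2)/C)
c = 3364
D(-149)/(-16340) + c/J = (1 + 2*(-149))/(-16340) + 3364/(-87372) = (1 - 298)*(-1/16340) + 3364*(-1/87372) = -297*(-1/16340) - 841/21843 = 297/16340 - 841/21843 = -7254569/356914620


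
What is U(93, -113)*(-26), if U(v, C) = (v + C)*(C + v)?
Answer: -10400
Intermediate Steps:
U(v, C) = (C + v)**2 (U(v, C) = (C + v)*(C + v) = (C + v)**2)
U(93, -113)*(-26) = (-113 + 93)**2*(-26) = (-20)**2*(-26) = 400*(-26) = -10400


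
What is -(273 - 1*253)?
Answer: -20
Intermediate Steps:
-(273 - 1*253) = -(273 - 253) = -1*20 = -20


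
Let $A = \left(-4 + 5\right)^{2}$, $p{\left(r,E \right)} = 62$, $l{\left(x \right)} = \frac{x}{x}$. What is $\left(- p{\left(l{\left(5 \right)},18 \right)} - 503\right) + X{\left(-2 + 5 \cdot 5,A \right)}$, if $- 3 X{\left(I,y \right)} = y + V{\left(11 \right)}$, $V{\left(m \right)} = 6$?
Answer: $- \frac{1702}{3} \approx -567.33$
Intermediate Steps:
$l{\left(x \right)} = 1$
$A = 1$ ($A = 1^{2} = 1$)
$X{\left(I,y \right)} = -2 - \frac{y}{3}$ ($X{\left(I,y \right)} = - \frac{y + 6}{3} = - \frac{6 + y}{3} = -2 - \frac{y}{3}$)
$\left(- p{\left(l{\left(5 \right)},18 \right)} - 503\right) + X{\left(-2 + 5 \cdot 5,A \right)} = \left(\left(-1\right) 62 - 503\right) - \frac{7}{3} = \left(-62 - 503\right) - \frac{7}{3} = -565 - \frac{7}{3} = - \frac{1702}{3}$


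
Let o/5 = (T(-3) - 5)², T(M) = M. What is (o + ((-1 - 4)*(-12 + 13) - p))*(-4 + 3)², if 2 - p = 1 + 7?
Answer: 321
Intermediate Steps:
p = -6 (p = 2 - (1 + 7) = 2 - 1*8 = 2 - 8 = -6)
o = 320 (o = 5*(-3 - 5)² = 5*(-8)² = 5*64 = 320)
(o + ((-1 - 4)*(-12 + 13) - p))*(-4 + 3)² = (320 + ((-1 - 4)*(-12 + 13) - 1*(-6)))*(-4 + 3)² = (320 + (-5*1 + 6))*(-1)² = (320 + (-5 + 6))*1 = (320 + 1)*1 = 321*1 = 321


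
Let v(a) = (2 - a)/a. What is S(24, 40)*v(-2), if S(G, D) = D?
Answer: -80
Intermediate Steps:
v(a) = (2 - a)/a
S(24, 40)*v(-2) = 40*((2 - 1*(-2))/(-2)) = 40*(-(2 + 2)/2) = 40*(-1/2*4) = 40*(-2) = -80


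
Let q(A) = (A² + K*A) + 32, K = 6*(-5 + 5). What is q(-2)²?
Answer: 1296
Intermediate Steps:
K = 0 (K = 6*0 = 0)
q(A) = 32 + A² (q(A) = (A² + 0*A) + 32 = (A² + 0) + 32 = A² + 32 = 32 + A²)
q(-2)² = (32 + (-2)²)² = (32 + 4)² = 36² = 1296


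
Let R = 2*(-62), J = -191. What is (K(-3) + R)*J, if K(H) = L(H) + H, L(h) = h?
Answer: 24830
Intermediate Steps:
R = -124
K(H) = 2*H (K(H) = H + H = 2*H)
(K(-3) + R)*J = (2*(-3) - 124)*(-191) = (-6 - 124)*(-191) = -130*(-191) = 24830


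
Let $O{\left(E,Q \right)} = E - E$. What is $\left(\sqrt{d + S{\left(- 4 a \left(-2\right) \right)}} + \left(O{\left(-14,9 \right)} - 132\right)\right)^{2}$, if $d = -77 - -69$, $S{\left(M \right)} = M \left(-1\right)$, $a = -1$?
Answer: $17424$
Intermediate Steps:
$O{\left(E,Q \right)} = 0$
$S{\left(M \right)} = - M$
$d = -8$ ($d = -77 + 69 = -8$)
$\left(\sqrt{d + S{\left(- 4 a \left(-2\right) \right)}} + \left(O{\left(-14,9 \right)} - 132\right)\right)^{2} = \left(\sqrt{-8 - \left(-4\right) \left(-1\right) \left(-2\right)} + \left(0 - 132\right)\right)^{2} = \left(\sqrt{-8 - 4 \left(-2\right)} - 132\right)^{2} = \left(\sqrt{-8 - -8} - 132\right)^{2} = \left(\sqrt{-8 + 8} - 132\right)^{2} = \left(\sqrt{0} - 132\right)^{2} = \left(0 - 132\right)^{2} = \left(-132\right)^{2} = 17424$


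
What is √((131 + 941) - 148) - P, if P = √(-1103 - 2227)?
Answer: 2*√231 - 3*I*√370 ≈ 30.397 - 57.706*I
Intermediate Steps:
P = 3*I*√370 (P = √(-3330) = 3*I*√370 ≈ 57.706*I)
√((131 + 941) - 148) - P = √((131 + 941) - 148) - 3*I*√370 = √(1072 - 148) - 3*I*√370 = √924 - 3*I*√370 = 2*√231 - 3*I*√370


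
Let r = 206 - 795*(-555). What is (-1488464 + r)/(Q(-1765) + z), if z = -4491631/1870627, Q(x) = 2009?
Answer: -1958608199691/3753598012 ≈ -521.79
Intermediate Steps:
r = 441431 (r = 206 + 441225 = 441431)
z = -4491631/1870627 (z = -4491631*1/1870627 = -4491631/1870627 ≈ -2.4011)
(-1488464 + r)/(Q(-1765) + z) = (-1488464 + 441431)/(2009 - 4491631/1870627) = -1047033/3753598012/1870627 = -1047033*1870627/3753598012 = -1958608199691/3753598012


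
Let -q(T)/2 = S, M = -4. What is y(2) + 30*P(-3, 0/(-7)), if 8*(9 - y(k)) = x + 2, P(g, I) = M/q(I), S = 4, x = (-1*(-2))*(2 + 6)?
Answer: 87/4 ≈ 21.750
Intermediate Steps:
x = 16 (x = 2*8 = 16)
q(T) = -8 (q(T) = -2*4 = -8)
P(g, I) = ½ (P(g, I) = -4/(-8) = -4*(-⅛) = ½)
y(k) = 27/4 (y(k) = 9 - (16 + 2)/8 = 9 - ⅛*18 = 9 - 9/4 = 27/4)
y(2) + 30*P(-3, 0/(-7)) = 27/4 + 30*(½) = 27/4 + 15 = 87/4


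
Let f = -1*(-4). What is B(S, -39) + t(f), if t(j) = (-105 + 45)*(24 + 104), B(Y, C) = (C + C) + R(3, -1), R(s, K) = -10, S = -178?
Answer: -7768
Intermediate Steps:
f = 4
B(Y, C) = -10 + 2*C (B(Y, C) = (C + C) - 10 = 2*C - 10 = -10 + 2*C)
t(j) = -7680 (t(j) = -60*128 = -7680)
B(S, -39) + t(f) = (-10 + 2*(-39)) - 7680 = (-10 - 78) - 7680 = -88 - 7680 = -7768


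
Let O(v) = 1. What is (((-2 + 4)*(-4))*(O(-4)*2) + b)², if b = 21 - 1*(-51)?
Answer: 3136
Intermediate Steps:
b = 72 (b = 21 + 51 = 72)
(((-2 + 4)*(-4))*(O(-4)*2) + b)² = (((-2 + 4)*(-4))*(1*2) + 72)² = ((2*(-4))*2 + 72)² = (-8*2 + 72)² = (-16 + 72)² = 56² = 3136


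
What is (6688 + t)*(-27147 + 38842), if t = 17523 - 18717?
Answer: 64252330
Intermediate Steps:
t = -1194
(6688 + t)*(-27147 + 38842) = (6688 - 1194)*(-27147 + 38842) = 5494*11695 = 64252330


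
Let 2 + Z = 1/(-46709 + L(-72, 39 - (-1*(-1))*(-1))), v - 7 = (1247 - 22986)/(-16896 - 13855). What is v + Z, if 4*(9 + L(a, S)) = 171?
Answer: 32764782290/5741242451 ≈ 5.7069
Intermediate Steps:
L(a, S) = 135/4 (L(a, S) = -9 + (¼)*171 = -9 + 171/4 = 135/4)
v = 236996/30751 (v = 7 + (1247 - 22986)/(-16896 - 13855) = 7 - 21739/(-30751) = 7 - 21739*(-1/30751) = 7 + 21739/30751 = 236996/30751 ≈ 7.7069)
Z = -373406/186701 (Z = -2 + 1/(-46709 + 135/4) = -2 + 1/(-186701/4) = -2 - 4/186701 = -373406/186701 ≈ -2.0000)
v + Z = 236996/30751 - 373406/186701 = 32764782290/5741242451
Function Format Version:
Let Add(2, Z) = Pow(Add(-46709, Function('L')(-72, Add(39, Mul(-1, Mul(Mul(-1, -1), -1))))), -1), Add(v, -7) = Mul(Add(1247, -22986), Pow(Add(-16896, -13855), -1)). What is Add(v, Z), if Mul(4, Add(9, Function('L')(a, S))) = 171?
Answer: Rational(32764782290, 5741242451) ≈ 5.7069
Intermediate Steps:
Function('L')(a, S) = Rational(135, 4) (Function('L')(a, S) = Add(-9, Mul(Rational(1, 4), 171)) = Add(-9, Rational(171, 4)) = Rational(135, 4))
v = Rational(236996, 30751) (v = Add(7, Mul(Add(1247, -22986), Pow(Add(-16896, -13855), -1))) = Add(7, Mul(-21739, Pow(-30751, -1))) = Add(7, Mul(-21739, Rational(-1, 30751))) = Add(7, Rational(21739, 30751)) = Rational(236996, 30751) ≈ 7.7069)
Z = Rational(-373406, 186701) (Z = Add(-2, Pow(Add(-46709, Rational(135, 4)), -1)) = Add(-2, Pow(Rational(-186701, 4), -1)) = Add(-2, Rational(-4, 186701)) = Rational(-373406, 186701) ≈ -2.0000)
Add(v, Z) = Add(Rational(236996, 30751), Rational(-373406, 186701)) = Rational(32764782290, 5741242451)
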